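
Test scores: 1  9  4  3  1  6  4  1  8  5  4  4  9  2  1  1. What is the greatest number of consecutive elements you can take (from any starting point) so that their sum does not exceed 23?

6

Extend to the right; shrink from the left whenever the sum exceeds 23:
[1] sum 1 len 1
[1, 9] sum 10 len 2
[1, 9, 4] sum 14 len 3
[1, 9, 4, 3] sum 17 len 4
[1, 9, 4, 3, 1] sum 18 len 5
[9, 4, 3, 1, 6] sum 23 len 5
[4, 3, 1, 6, 4] sum 18 len 5
[4, 3, 1, 6, 4, 1] sum 19 len 6
[3, 1, 6, 4, 1, 8] sum 23 len 6
[4, 1, 8, 5] sum 18 len 4
[4, 1, 8, 5, 4] sum 22 len 5
[1, 8, 5, 4, 4] sum 22 len 5
[5, 4, 4, 9] sum 22 len 4
[4, 4, 9, 2] sum 19 len 4
[4, 4, 9, 2, 1] sum 20 len 5
[4, 4, 9, 2, 1, 1] sum 21 len 6
Longest length seen: 6.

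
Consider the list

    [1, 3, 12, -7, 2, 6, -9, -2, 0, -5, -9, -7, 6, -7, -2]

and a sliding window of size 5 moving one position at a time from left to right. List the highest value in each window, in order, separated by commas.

12, 12, 12, 6, 6, 6, 0, 0, 6, 6, 6

Sliding a size-5 window across the 15 values:
1 3 12 -7 2 → max 12
3 12 -7 2 6 → max 12
12 -7 2 6 -9 → max 12
-7 2 6 -9 -2 → max 6
2 6 -9 -2 0 → max 6
6 -9 -2 0 -5 → max 6
-9 -2 0 -5 -9 → max 0
-2 0 -5 -9 -7 → max 0
0 -5 -9 -7 6 → max 6
-5 -9 -7 6 -7 → max 6
-9 -7 6 -7 -2 → max 6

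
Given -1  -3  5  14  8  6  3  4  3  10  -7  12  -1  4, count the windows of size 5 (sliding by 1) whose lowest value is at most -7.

4

-1 -3 5 14 8 → min -3
-3 5 14 8 6 → min -3
5 14 8 6 3 → min 3
14 8 6 3 4 → min 3
8 6 3 4 3 → min 3
6 3 4 3 10 → min 3
3 4 3 10 -7 → min -7  ≤ -7 ✓
4 3 10 -7 12 → min -7  ≤ -7 ✓
3 10 -7 12 -1 → min -7  ≤ -7 ✓
10 -7 12 -1 4 → min -7  ≤ -7 ✓
4 windows satisfy the condition.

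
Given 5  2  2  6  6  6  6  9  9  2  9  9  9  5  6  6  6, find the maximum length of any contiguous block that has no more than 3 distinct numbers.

[5] 1 distinct, len 1
[5, 2] 2 distinct, len 2
[5, 2, 2] 2 distinct, len 3
[5, 2, 2, 6] 3 distinct, len 4
[5, 2, 2, 6, 6] 3 distinct, len 5
[5, 2, 2, 6, 6, 6] 3 distinct, len 6
[5, 2, 2, 6, 6, 6, 6] 3 distinct, len 7
[2, 2, 6, 6, 6, 6, 9] 3 distinct, len 7
[2, 2, 6, 6, 6, 6, 9, 9] 3 distinct, len 8
[2, 2, 6, 6, 6, 6, 9, 9, 2] 3 distinct, len 9
[2, 2, 6, 6, 6, 6, 9, 9, 2, 9] 3 distinct, len 10
[2, 2, 6, 6, 6, 6, 9, 9, 2, 9, 9] 3 distinct, len 11
[2, 2, 6, 6, 6, 6, 9, 9, 2, 9, 9, 9] 3 distinct, len 12
[9, 9, 2, 9, 9, 9, 5] 3 distinct, len 7
[9, 9, 9, 5, 6] 3 distinct, len 5
[9, 9, 9, 5, 6, 6] 3 distinct, len 6
[9, 9, 9, 5, 6, 6, 6] 3 distinct, len 7
Longest length with ≤3 distinct: 12.

12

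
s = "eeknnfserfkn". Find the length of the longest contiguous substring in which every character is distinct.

6

add e: [e] len 1
add e (repeat e, move left end past it): [e] len 1
add k: [e, k] len 2
add n: [e, k, n] len 3
add n (repeat n, move left end past it): [n] len 1
add f: [n, f] len 2
add s: [n, f, s] len 3
add e: [n, f, s, e] len 4
add r: [n, f, s, e, r] len 5
add f (repeat f, move left end past it): [s, e, r, f] len 4
add k: [s, e, r, f, k] len 5
add n: [s, e, r, f, k, n] len 6
Longest all-distinct length: 6.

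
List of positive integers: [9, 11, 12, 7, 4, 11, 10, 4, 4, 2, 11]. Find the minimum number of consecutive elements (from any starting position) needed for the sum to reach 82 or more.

11

Extend right; whenever the sum reaches 82, record the length and shrink from the left:
add 9: running sum 9 < 82
add 11: running sum 20 < 82
add 12: running sum 32 < 82
add 7: running sum 39 < 82
add 4: running sum 43 < 82
add 11: running sum 54 < 82
add 10: running sum 64 < 82
add 4: running sum 68 < 82
add 4: running sum 72 < 82
add 2: running sum 74 < 82
add 11: shortest ending here [9, 11, 12, 7, 4, 11, 10, 4, 4, 2, 11] sum 85, len 11
Shortest qualifying length: 11.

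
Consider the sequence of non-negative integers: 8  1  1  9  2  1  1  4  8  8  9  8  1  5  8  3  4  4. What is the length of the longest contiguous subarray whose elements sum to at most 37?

9

[8] sum 8 len 1
[8, 1] sum 9 len 2
[8, 1, 1] sum 10 len 3
[8, 1, 1, 9] sum 19 len 4
[8, 1, 1, 9, 2] sum 21 len 5
[8, 1, 1, 9, 2, 1] sum 22 len 6
[8, 1, 1, 9, 2, 1, 1] sum 23 len 7
[8, 1, 1, 9, 2, 1, 1, 4] sum 27 len 8
[8, 1, 1, 9, 2, 1, 1, 4, 8] sum 35 len 9
[1, 1, 9, 2, 1, 1, 4, 8, 8] sum 35 len 9
[2, 1, 1, 4, 8, 8, 9] sum 33 len 7
[4, 8, 8, 9, 8] sum 37 len 5
[8, 8, 9, 8, 1] sum 34 len 5
[8, 9, 8, 1, 5] sum 31 len 5
[9, 8, 1, 5, 8] sum 31 len 5
[9, 8, 1, 5, 8, 3] sum 34 len 6
[8, 1, 5, 8, 3, 4] sum 29 len 6
[8, 1, 5, 8, 3, 4, 4] sum 33 len 7
Longest length seen: 9.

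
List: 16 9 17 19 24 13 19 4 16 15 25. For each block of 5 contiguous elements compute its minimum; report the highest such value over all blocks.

16 9 17 19 24 → min 9
9 17 19 24 13 → min 9
17 19 24 13 19 → min 13
19 24 13 19 4 → min 4
24 13 19 4 16 → min 4
13 19 4 16 15 → min 4
19 4 16 15 25 → min 4
Highest of these is 13.

13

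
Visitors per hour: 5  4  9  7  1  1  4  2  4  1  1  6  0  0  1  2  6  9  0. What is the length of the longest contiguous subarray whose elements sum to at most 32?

13

add 5: [5] sum 5, len 1
add 4: [5, 4] sum 9, len 2
add 9: [5, 4, 9] sum 18, len 3
add 7: [5, 4, 9, 7] sum 25, len 4
add 1: [5, 4, 9, 7, 1] sum 26, len 5
add 1: [5, 4, 9, 7, 1, 1] sum 27, len 6
add 4: [5, 4, 9, 7, 1, 1, 4] sum 31, len 7
add 2: [4, 9, 7, 1, 1, 4, 2] sum 28, len 7
add 4: [4, 9, 7, 1, 1, 4, 2, 4] sum 32, len 8
add 1: [9, 7, 1, 1, 4, 2, 4, 1] sum 29, len 8
add 1: [9, 7, 1, 1, 4, 2, 4, 1, 1] sum 30, len 9
add 6: [7, 1, 1, 4, 2, 4, 1, 1, 6] sum 27, len 9
add 0: [7, 1, 1, 4, 2, 4, 1, 1, 6, 0] sum 27, len 10
add 0: [7, 1, 1, 4, 2, 4, 1, 1, 6, 0, 0] sum 27, len 11
add 1: [7, 1, 1, 4, 2, 4, 1, 1, 6, 0, 0, 1] sum 28, len 12
add 2: [7, 1, 1, 4, 2, 4, 1, 1, 6, 0, 0, 1, 2] sum 30, len 13
add 6: [1, 1, 4, 2, 4, 1, 1, 6, 0, 0, 1, 2, 6] sum 29, len 13
add 9: [2, 4, 1, 1, 6, 0, 0, 1, 2, 6, 9] sum 32, len 11
add 0: [2, 4, 1, 1, 6, 0, 0, 1, 2, 6, 9, 0] sum 32, len 12
Longest length seen: 13.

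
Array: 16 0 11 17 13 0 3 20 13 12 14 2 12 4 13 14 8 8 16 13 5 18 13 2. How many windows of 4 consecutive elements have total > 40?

(16, 0, 11, 17) → sum 44  > 40 ✓
(0, 11, 17, 13) → sum 41  > 40 ✓
(11, 17, 13, 0) → sum 41  > 40 ✓
(17, 13, 0, 3) → sum 33
(13, 0, 3, 20) → sum 36
(0, 3, 20, 13) → sum 36
(3, 20, 13, 12) → sum 48  > 40 ✓
(20, 13, 12, 14) → sum 59  > 40 ✓
(13, 12, 14, 2) → sum 41  > 40 ✓
(12, 14, 2, 12) → sum 40
(14, 2, 12, 4) → sum 32
(2, 12, 4, 13) → sum 31
(12, 4, 13, 14) → sum 43  > 40 ✓
(4, 13, 14, 8) → sum 39
(13, 14, 8, 8) → sum 43  > 40 ✓
(14, 8, 8, 16) → sum 46  > 40 ✓
(8, 8, 16, 13) → sum 45  > 40 ✓
(8, 16, 13, 5) → sum 42  > 40 ✓
(16, 13, 5, 18) → sum 52  > 40 ✓
(13, 5, 18, 13) → sum 49  > 40 ✓
(5, 18, 13, 2) → sum 38
13 windows satisfy the condition.

13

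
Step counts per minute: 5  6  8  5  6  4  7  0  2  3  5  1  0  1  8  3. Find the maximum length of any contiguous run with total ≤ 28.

→ 5: sum 5, len 1
→ 6: sum 11, len 2
→ 8: sum 19, len 3
→ 5: sum 24, len 4
→ 6 (dropped 5): sum 25, len 4
→ 4 (dropped 6): sum 23, len 4
→ 7 (dropped 8): sum 22, len 4
→ 0: sum 22, len 5
→ 2: sum 24, len 6
→ 3: sum 27, len 7
→ 5 (dropped 5): sum 27, len 7
→ 1: sum 28, len 8
→ 0: sum 28, len 9
→ 1 (dropped 6): sum 23, len 9
→ 8 (dropped 4): sum 27, len 9
→ 3 (dropped 7): sum 23, len 9
Longest length seen: 9.

9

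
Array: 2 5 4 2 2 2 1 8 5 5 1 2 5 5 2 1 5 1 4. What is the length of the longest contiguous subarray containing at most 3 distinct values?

10

Extend right; when distinct count exceeds 3, shrink from the left:
[2] 1 distinct, len 1
[2, 5] 2 distinct, len 2
[2, 5, 4] 3 distinct, len 3
[2, 5, 4, 2] 3 distinct, len 4
[2, 5, 4, 2, 2] 3 distinct, len 5
[2, 5, 4, 2, 2, 2] 3 distinct, len 6
[4, 2, 2, 2, 1] 3 distinct, len 5
[2, 2, 2, 1, 8] 3 distinct, len 5
[1, 8, 5] 3 distinct, len 3
[1, 8, 5, 5] 3 distinct, len 4
[1, 8, 5, 5, 1] 3 distinct, len 5
[5, 5, 1, 2] 3 distinct, len 4
[5, 5, 1, 2, 5] 3 distinct, len 5
[5, 5, 1, 2, 5, 5] 3 distinct, len 6
[5, 5, 1, 2, 5, 5, 2] 3 distinct, len 7
[5, 5, 1, 2, 5, 5, 2, 1] 3 distinct, len 8
[5, 5, 1, 2, 5, 5, 2, 1, 5] 3 distinct, len 9
[5, 5, 1, 2, 5, 5, 2, 1, 5, 1] 3 distinct, len 10
[1, 5, 1, 4] 3 distinct, len 4
Longest length with ≤3 distinct: 10.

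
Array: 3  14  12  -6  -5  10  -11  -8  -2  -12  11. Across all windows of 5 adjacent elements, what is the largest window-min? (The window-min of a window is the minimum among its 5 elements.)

-6

[3, 14, 12, -6, -5] → min -6
[14, 12, -6, -5, 10] → min -6
[12, -6, -5, 10, -11] → min -11
[-6, -5, 10, -11, -8] → min -11
[-5, 10, -11, -8, -2] → min -11
[10, -11, -8, -2, -12] → min -12
[-11, -8, -2, -12, 11] → min -12
Largest of these is -6.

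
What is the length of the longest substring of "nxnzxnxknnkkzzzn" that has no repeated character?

add n: [n] len 1
add x: [n, x] len 2
add n (repeat n, move left end past it): [x, n] len 2
add z: [x, n, z] len 3
add x (repeat x, move left end past it): [n, z, x] len 3
add n (repeat n, move left end past it): [z, x, n] len 3
add x (repeat x, move left end past it): [n, x] len 2
add k: [n, x, k] len 3
add n (repeat n, move left end past it): [x, k, n] len 3
add n (repeat n, move left end past it): [n] len 1
add k: [n, k] len 2
add k (repeat k, move left end past it): [k] len 1
add z: [k, z] len 2
add z (repeat z, move left end past it): [z] len 1
add z (repeat z, move left end past it): [z] len 1
add n: [z, n] len 2
Longest all-distinct length: 3.

3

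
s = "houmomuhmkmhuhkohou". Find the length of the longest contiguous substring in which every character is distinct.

[h] len 1
[h, o] len 2
[h, o, u] len 3
[h, o, u, m] len 4
[u, m, o] len 3
[o, m] len 2
[o, m, u] len 3
[o, m, u, h] len 4
[u, h, m] len 3
[u, h, m, k] len 4
[k, m] len 2
[k, m, h] len 3
[k, m, h, u] len 4
[u, h] len 2
[u, h, k] len 3
[u, h, k, o] len 4
[k, o, h] len 3
[h, o] len 2
[h, o, u] len 3
Longest all-distinct length: 4.

4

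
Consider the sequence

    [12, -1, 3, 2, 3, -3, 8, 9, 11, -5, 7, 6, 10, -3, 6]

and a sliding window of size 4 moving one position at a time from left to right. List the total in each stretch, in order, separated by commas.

(12, -1, 3, 2) → sum 16
(-1, 3, 2, 3) → sum 7
(3, 2, 3, -3) → sum 5
(2, 3, -3, 8) → sum 10
(3, -3, 8, 9) → sum 17
(-3, 8, 9, 11) → sum 25
(8, 9, 11, -5) → sum 23
(9, 11, -5, 7) → sum 22
(11, -5, 7, 6) → sum 19
(-5, 7, 6, 10) → sum 18
(7, 6, 10, -3) → sum 20
(6, 10, -3, 6) → sum 19

16, 7, 5, 10, 17, 25, 23, 22, 19, 18, 20, 19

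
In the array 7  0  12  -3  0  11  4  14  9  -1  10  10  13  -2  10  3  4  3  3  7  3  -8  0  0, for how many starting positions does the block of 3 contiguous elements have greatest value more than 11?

7 0 12 → max 12  > 11 ✓
0 12 -3 → max 12  > 11 ✓
12 -3 0 → max 12  > 11 ✓
-3 0 11 → max 11
0 11 4 → max 11
11 4 14 → max 14  > 11 ✓
4 14 9 → max 14  > 11 ✓
14 9 -1 → max 14  > 11 ✓
9 -1 10 → max 10
-1 10 10 → max 10
10 10 13 → max 13  > 11 ✓
10 13 -2 → max 13  > 11 ✓
13 -2 10 → max 13  > 11 ✓
-2 10 3 → max 10
10 3 4 → max 10
3 4 3 → max 4
4 3 3 → max 4
3 3 7 → max 7
3 7 3 → max 7
7 3 -8 → max 7
3 -8 0 → max 3
-8 0 0 → max 0
9 windows satisfy the condition.

9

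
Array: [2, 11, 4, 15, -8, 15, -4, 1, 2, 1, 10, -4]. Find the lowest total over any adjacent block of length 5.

[2, 11, 4, 15, -8] → sum 24
[11, 4, 15, -8, 15] → sum 37
[4, 15, -8, 15, -4] → sum 22
[15, -8, 15, -4, 1] → sum 19
[-8, 15, -4, 1, 2] → sum 6
[15, -4, 1, 2, 1] → sum 15
[-4, 1, 2, 1, 10] → sum 10
[1, 2, 1, 10, -4] → sum 10
Lowest of these is 6.

6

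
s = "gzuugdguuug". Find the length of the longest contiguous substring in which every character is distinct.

3

add g: [g] len 1
add z: [g, z] len 2
add u: [g, z, u] len 3
add u (repeat u, move left end past it): [u] len 1
add g: [u, g] len 2
add d: [u, g, d] len 3
add g (repeat g, move left end past it): [d, g] len 2
add u: [d, g, u] len 3
add u (repeat u, move left end past it): [u] len 1
add u (repeat u, move left end past it): [u] len 1
add g: [u, g] len 2
Longest all-distinct length: 3.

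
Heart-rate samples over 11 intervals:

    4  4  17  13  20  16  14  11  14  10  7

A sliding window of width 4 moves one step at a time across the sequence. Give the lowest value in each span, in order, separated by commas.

(4, 4, 17, 13) → min 4
(4, 17, 13, 20) → min 4
(17, 13, 20, 16) → min 13
(13, 20, 16, 14) → min 13
(20, 16, 14, 11) → min 11
(16, 14, 11, 14) → min 11
(14, 11, 14, 10) → min 10
(11, 14, 10, 7) → min 7

4, 4, 13, 13, 11, 11, 10, 7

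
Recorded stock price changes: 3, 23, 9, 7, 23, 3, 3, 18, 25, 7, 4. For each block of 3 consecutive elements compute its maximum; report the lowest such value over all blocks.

Window maxs for each of the 9 positions:
[3, 23, 9] → max 23
[23, 9, 7] → max 23
[9, 7, 23] → max 23
[7, 23, 3] → max 23
[23, 3, 3] → max 23
[3, 3, 18] → max 18
[3, 18, 25] → max 25
[18, 25, 7] → max 25
[25, 7, 4] → max 25
Lowest of these is 18.

18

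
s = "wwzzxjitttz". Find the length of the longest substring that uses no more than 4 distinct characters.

[w] 1 distinct, len 1
[w, w] 1 distinct, len 2
[w, w, z] 2 distinct, len 3
[w, w, z, z] 2 distinct, len 4
[w, w, z, z, x] 3 distinct, len 5
[w, w, z, z, x, j] 4 distinct, len 6
[z, z, x, j, i] 4 distinct, len 5
[x, j, i, t] 4 distinct, len 4
[x, j, i, t, t] 4 distinct, len 5
[x, j, i, t, t, t] 4 distinct, len 6
[j, i, t, t, t, z] 4 distinct, len 6
Longest length with ≤4 distinct: 6.

6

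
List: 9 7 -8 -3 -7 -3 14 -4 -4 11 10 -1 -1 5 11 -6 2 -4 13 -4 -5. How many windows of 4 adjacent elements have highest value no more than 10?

4

9 7 -8 -3 → max 9  ≤ 10 ✓
7 -8 -3 -7 → max 7  ≤ 10 ✓
-8 -3 -7 -3 → max -3  ≤ 10 ✓
-3 -7 -3 14 → max 14
-7 -3 14 -4 → max 14
-3 14 -4 -4 → max 14
14 -4 -4 11 → max 14
-4 -4 11 10 → max 11
-4 11 10 -1 → max 11
11 10 -1 -1 → max 11
10 -1 -1 5 → max 10  ≤ 10 ✓
-1 -1 5 11 → max 11
-1 5 11 -6 → max 11
5 11 -6 2 → max 11
11 -6 2 -4 → max 11
-6 2 -4 13 → max 13
2 -4 13 -4 → max 13
-4 13 -4 -5 → max 13
4 windows satisfy the condition.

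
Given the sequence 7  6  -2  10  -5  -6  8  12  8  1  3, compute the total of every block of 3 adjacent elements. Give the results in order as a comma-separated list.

[7, 6, -2] → sum 11
[6, -2, 10] → sum 14
[-2, 10, -5] → sum 3
[10, -5, -6] → sum -1
[-5, -6, 8] → sum -3
[-6, 8, 12] → sum 14
[8, 12, 8] → sum 28
[12, 8, 1] → sum 21
[8, 1, 3] → sum 12

11, 14, 3, -1, -3, 14, 28, 21, 12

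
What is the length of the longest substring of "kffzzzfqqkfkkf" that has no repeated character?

3

[k] len 1
[k, f] len 2
[f] len 1
[f, z] len 2
[z] len 1
[z] len 1
[z, f] len 2
[z, f, q] len 3
[q] len 1
[q, k] len 2
[q, k, f] len 3
[f, k] len 2
[k] len 1
[k, f] len 2
Longest all-distinct length: 3.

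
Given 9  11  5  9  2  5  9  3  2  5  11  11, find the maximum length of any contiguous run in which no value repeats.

5

[9] len 1
[9, 11] len 2
[9, 11, 5] len 3
[11, 5, 9] len 3
[11, 5, 9, 2] len 4
[9, 2, 5] len 3
[2, 5, 9] len 3
[2, 5, 9, 3] len 4
[5, 9, 3, 2] len 4
[9, 3, 2, 5] len 4
[9, 3, 2, 5, 11] len 5
[11] len 1
Longest all-distinct length: 5.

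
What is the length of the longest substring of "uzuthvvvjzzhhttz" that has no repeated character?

[u] len 1
[u, z] len 2
[z, u] len 2
[z, u, t] len 3
[z, u, t, h] len 4
[z, u, t, h, v] len 5
[v] len 1
[v] len 1
[v, j] len 2
[v, j, z] len 3
[z] len 1
[z, h] len 2
[h] len 1
[h, t] len 2
[t] len 1
[t, z] len 2
Longest all-distinct length: 5.

5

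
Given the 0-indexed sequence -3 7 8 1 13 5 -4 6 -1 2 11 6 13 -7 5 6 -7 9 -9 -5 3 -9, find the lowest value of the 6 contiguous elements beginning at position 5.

Elements at indices 5..10: 5, -4, 6, -1, 2, 11
min(5, -4, 6, -1, 2, 11) = -4

-4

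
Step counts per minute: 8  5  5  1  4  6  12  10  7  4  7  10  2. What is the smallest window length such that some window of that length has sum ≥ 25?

3

add 8: running sum 8 < 25
add 5: running sum 13 < 25
add 5: running sum 18 < 25
add 1: running sum 19 < 25
add 4: running sum 23 < 25
add 6: shortest ending here [8, 5, 5, 1, 4, 6] sum 29, len 6
add 12: shortest ending here [5, 1, 4, 6, 12] sum 28, len 5
add 10: shortest ending here [6, 12, 10] sum 28, len 3
add 7: shortest ending here [12, 10, 7] sum 29, len 3
add 4: shortest ending here [12, 10, 7, 4] sum 33, len 4
add 7: shortest ending here [10, 7, 4, 7] sum 28, len 4
add 10: shortest ending here [7, 4, 7, 10] sum 28, len 4
add 2: shortest ending here [7, 4, 7, 10, 2] sum 30, len 5
Shortest qualifying length: 3.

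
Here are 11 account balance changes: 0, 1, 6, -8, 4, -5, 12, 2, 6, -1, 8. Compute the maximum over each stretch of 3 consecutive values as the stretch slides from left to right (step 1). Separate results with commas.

6, 6, 6, 4, 12, 12, 12, 6, 8

[0, 1, 6] → max 6
[1, 6, -8] → max 6
[6, -8, 4] → max 6
[-8, 4, -5] → max 4
[4, -5, 12] → max 12
[-5, 12, 2] → max 12
[12, 2, 6] → max 12
[2, 6, -1] → max 6
[6, -1, 8] → max 8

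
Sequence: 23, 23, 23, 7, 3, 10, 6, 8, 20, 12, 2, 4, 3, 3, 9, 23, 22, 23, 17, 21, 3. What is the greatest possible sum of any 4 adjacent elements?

Window sums for each of the 18 positions:
(23, 23, 23, 7) → sum 76
(23, 23, 7, 3) → sum 56
(23, 7, 3, 10) → sum 43
(7, 3, 10, 6) → sum 26
(3, 10, 6, 8) → sum 27
(10, 6, 8, 20) → sum 44
(6, 8, 20, 12) → sum 46
(8, 20, 12, 2) → sum 42
(20, 12, 2, 4) → sum 38
(12, 2, 4, 3) → sum 21
(2, 4, 3, 3) → sum 12
(4, 3, 3, 9) → sum 19
(3, 3, 9, 23) → sum 38
(3, 9, 23, 22) → sum 57
(9, 23, 22, 23) → sum 77
(23, 22, 23, 17) → sum 85
(22, 23, 17, 21) → sum 83
(23, 17, 21, 3) → sum 64
Greatest of these is 85.

85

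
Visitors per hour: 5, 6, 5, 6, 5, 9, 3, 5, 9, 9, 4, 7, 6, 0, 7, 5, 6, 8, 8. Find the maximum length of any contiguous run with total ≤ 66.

add 5: [5] sum 5, len 1
add 6: [5, 6] sum 11, len 2
add 5: [5, 6, 5] sum 16, len 3
add 6: [5, 6, 5, 6] sum 22, len 4
add 5: [5, 6, 5, 6, 5] sum 27, len 5
add 9: [5, 6, 5, 6, 5, 9] sum 36, len 6
add 3: [5, 6, 5, 6, 5, 9, 3] sum 39, len 7
add 5: [5, 6, 5, 6, 5, 9, 3, 5] sum 44, len 8
add 9: [5, 6, 5, 6, 5, 9, 3, 5, 9] sum 53, len 9
add 9: [5, 6, 5, 6, 5, 9, 3, 5, 9, 9] sum 62, len 10
add 4: [5, 6, 5, 6, 5, 9, 3, 5, 9, 9, 4] sum 66, len 11
add 7: [5, 6, 5, 9, 3, 5, 9, 9, 4, 7] sum 62, len 10
add 6: [6, 5, 9, 3, 5, 9, 9, 4, 7, 6] sum 63, len 10
add 0: [6, 5, 9, 3, 5, 9, 9, 4, 7, 6, 0] sum 63, len 11
add 7: [5, 9, 3, 5, 9, 9, 4, 7, 6, 0, 7] sum 64, len 11
add 5: [9, 3, 5, 9, 9, 4, 7, 6, 0, 7, 5] sum 64, len 11
add 6: [3, 5, 9, 9, 4, 7, 6, 0, 7, 5, 6] sum 61, len 11
add 8: [5, 9, 9, 4, 7, 6, 0, 7, 5, 6, 8] sum 66, len 11
add 8: [9, 4, 7, 6, 0, 7, 5, 6, 8, 8] sum 60, len 10
Longest length seen: 11.

11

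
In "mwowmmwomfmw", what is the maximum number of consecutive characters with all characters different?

[m] len 1
[m, w] len 2
[m, w, o] len 3
[o, w] len 2
[o, w, m] len 3
[m] len 1
[m, w] len 2
[m, w, o] len 3
[w, o, m] len 3
[w, o, m, f] len 4
[f, m] len 2
[f, m, w] len 3
Longest all-distinct length: 4.

4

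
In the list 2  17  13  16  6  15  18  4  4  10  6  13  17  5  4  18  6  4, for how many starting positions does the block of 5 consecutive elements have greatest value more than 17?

8

[2, 17, 13, 16, 6] → max 17
[17, 13, 16, 6, 15] → max 17
[13, 16, 6, 15, 18] → max 18  > 17 ✓
[16, 6, 15, 18, 4] → max 18  > 17 ✓
[6, 15, 18, 4, 4] → max 18  > 17 ✓
[15, 18, 4, 4, 10] → max 18  > 17 ✓
[18, 4, 4, 10, 6] → max 18  > 17 ✓
[4, 4, 10, 6, 13] → max 13
[4, 10, 6, 13, 17] → max 17
[10, 6, 13, 17, 5] → max 17
[6, 13, 17, 5, 4] → max 17
[13, 17, 5, 4, 18] → max 18  > 17 ✓
[17, 5, 4, 18, 6] → max 18  > 17 ✓
[5, 4, 18, 6, 4] → max 18  > 17 ✓
8 windows satisfy the condition.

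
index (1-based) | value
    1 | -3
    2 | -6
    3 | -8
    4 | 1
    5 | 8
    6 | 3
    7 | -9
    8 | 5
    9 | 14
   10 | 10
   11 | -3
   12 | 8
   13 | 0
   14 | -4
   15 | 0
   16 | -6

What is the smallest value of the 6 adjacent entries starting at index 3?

Elements at indices 3..8: -8, 1, 8, 3, -9, 5
min(-8, 1, 8, 3, -9, 5) = -9

-9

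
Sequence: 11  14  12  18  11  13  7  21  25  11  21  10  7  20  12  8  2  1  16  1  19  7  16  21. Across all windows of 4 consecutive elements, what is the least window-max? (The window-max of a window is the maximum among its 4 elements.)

Window maxs for each of the 21 positions:
(11, 14, 12, 18) → max 18
(14, 12, 18, 11) → max 18
(12, 18, 11, 13) → max 18
(18, 11, 13, 7) → max 18
(11, 13, 7, 21) → max 21
(13, 7, 21, 25) → max 25
(7, 21, 25, 11) → max 25
(21, 25, 11, 21) → max 25
(25, 11, 21, 10) → max 25
(11, 21, 10, 7) → max 21
(21, 10, 7, 20) → max 21
(10, 7, 20, 12) → max 20
(7, 20, 12, 8) → max 20
(20, 12, 8, 2) → max 20
(12, 8, 2, 1) → max 12
(8, 2, 1, 16) → max 16
(2, 1, 16, 1) → max 16
(1, 16, 1, 19) → max 19
(16, 1, 19, 7) → max 19
(1, 19, 7, 16) → max 19
(19, 7, 16, 21) → max 21
Least of these is 12.

12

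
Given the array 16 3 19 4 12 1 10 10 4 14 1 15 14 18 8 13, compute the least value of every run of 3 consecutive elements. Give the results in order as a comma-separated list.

[16, 3, 19] → min 3
[3, 19, 4] → min 3
[19, 4, 12] → min 4
[4, 12, 1] → min 1
[12, 1, 10] → min 1
[1, 10, 10] → min 1
[10, 10, 4] → min 4
[10, 4, 14] → min 4
[4, 14, 1] → min 1
[14, 1, 15] → min 1
[1, 15, 14] → min 1
[15, 14, 18] → min 14
[14, 18, 8] → min 8
[18, 8, 13] → min 8

3, 3, 4, 1, 1, 1, 4, 4, 1, 1, 1, 14, 8, 8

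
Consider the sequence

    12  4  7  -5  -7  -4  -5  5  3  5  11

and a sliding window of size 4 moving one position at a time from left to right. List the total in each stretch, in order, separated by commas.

18, -1, -9, -21, -11, -1, 8, 24

12 4 7 -5 → sum 18
4 7 -5 -7 → sum -1
7 -5 -7 -4 → sum -9
-5 -7 -4 -5 → sum -21
-7 -4 -5 5 → sum -11
-4 -5 5 3 → sum -1
-5 5 3 5 → sum 8
5 3 5 11 → sum 24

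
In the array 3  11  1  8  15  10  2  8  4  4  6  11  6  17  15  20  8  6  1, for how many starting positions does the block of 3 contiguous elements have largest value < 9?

4

3 11 1 → max 11
11 1 8 → max 11
1 8 15 → max 15
8 15 10 → max 15
15 10 2 → max 15
10 2 8 → max 10
2 8 4 → max 8  < 9 ✓
8 4 4 → max 8  < 9 ✓
4 4 6 → max 6  < 9 ✓
4 6 11 → max 11
6 11 6 → max 11
11 6 17 → max 17
6 17 15 → max 17
17 15 20 → max 20
15 20 8 → max 20
20 8 6 → max 20
8 6 1 → max 8  < 9 ✓
4 windows satisfy the condition.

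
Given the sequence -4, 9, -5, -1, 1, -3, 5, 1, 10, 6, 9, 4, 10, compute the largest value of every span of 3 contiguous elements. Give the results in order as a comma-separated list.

-4 9 -5 → max 9
9 -5 -1 → max 9
-5 -1 1 → max 1
-1 1 -3 → max 1
1 -3 5 → max 5
-3 5 1 → max 5
5 1 10 → max 10
1 10 6 → max 10
10 6 9 → max 10
6 9 4 → max 9
9 4 10 → max 10

9, 9, 1, 1, 5, 5, 10, 10, 10, 9, 10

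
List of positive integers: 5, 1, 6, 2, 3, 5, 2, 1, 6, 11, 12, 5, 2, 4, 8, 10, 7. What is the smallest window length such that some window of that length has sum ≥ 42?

add 5: running sum 5 < 42
add 1: running sum 6 < 42
add 6: running sum 12 < 42
add 2: running sum 14 < 42
add 3: running sum 17 < 42
add 5: running sum 22 < 42
add 2: running sum 24 < 42
add 1: running sum 25 < 42
add 6: running sum 31 < 42
end 9: [5, 1, 6, 2, 3, 5, 2, 1, 6, 11] sum 42, len 10
end 10: [2, 3, 5, 2, 1, 6, 11, 12] sum 42, len 8
end 11: [5, 2, 1, 6, 11, 12, 5] sum 42, len 7
end 12: [5, 2, 1, 6, 11, 12, 5, 2] sum 44, len 8
end 13: [2, 1, 6, 11, 12, 5, 2, 4] sum 43, len 8
end 14: [11, 12, 5, 2, 4, 8] sum 42, len 6
end 15: [11, 12, 5, 2, 4, 8, 10] sum 52, len 7
end 16: [12, 5, 2, 4, 8, 10, 7] sum 48, len 7
Shortest qualifying length: 6.

6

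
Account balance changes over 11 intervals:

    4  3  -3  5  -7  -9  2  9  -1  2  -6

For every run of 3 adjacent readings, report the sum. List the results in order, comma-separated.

4, 5, -5, -11, -14, 2, 10, 10, -5

(4, 3, -3) → sum 4
(3, -3, 5) → sum 5
(-3, 5, -7) → sum -5
(5, -7, -9) → sum -11
(-7, -9, 2) → sum -14
(-9, 2, 9) → sum 2
(2, 9, -1) → sum 10
(9, -1, 2) → sum 10
(-1, 2, -6) → sum -5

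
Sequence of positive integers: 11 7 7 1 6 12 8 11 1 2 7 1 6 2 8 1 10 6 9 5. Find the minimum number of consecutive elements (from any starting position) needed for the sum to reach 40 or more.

6

add 11: running sum 11 < 40
add 7: running sum 18 < 40
add 7: running sum 25 < 40
add 1: running sum 26 < 40
add 6: running sum 32 < 40
add 12: shortest ending here [11, 7, 7, 1, 6, 12] sum 44, len 6
add 8: shortest ending here [7, 7, 1, 6, 12, 8] sum 41, len 6
add 11: shortest ending here [7, 1, 6, 12, 8, 11] sum 45, len 6
add 1: shortest ending here [7, 1, 6, 12, 8, 11, 1] sum 46, len 7
add 2: shortest ending here [6, 12, 8, 11, 1, 2] sum 40, len 6
add 7: shortest ending here [12, 8, 11, 1, 2, 7] sum 41, len 6
add 1: shortest ending here [12, 8, 11, 1, 2, 7, 1] sum 42, len 7
add 6: shortest ending here [12, 8, 11, 1, 2, 7, 1, 6] sum 48, len 8
add 2: shortest ending here [12, 8, 11, 1, 2, 7, 1, 6, 2] sum 50, len 9
add 8: shortest ending here [8, 11, 1, 2, 7, 1, 6, 2, 8] sum 46, len 9
add 1: shortest ending here [8, 11, 1, 2, 7, 1, 6, 2, 8, 1] sum 47, len 10
add 10: shortest ending here [11, 1, 2, 7, 1, 6, 2, 8, 1, 10] sum 49, len 10
add 6: shortest ending here [7, 1, 6, 2, 8, 1, 10, 6] sum 41, len 8
add 9: shortest ending here [6, 2, 8, 1, 10, 6, 9] sum 42, len 7
add 5: shortest ending here [2, 8, 1, 10, 6, 9, 5] sum 41, len 7
Shortest qualifying length: 6.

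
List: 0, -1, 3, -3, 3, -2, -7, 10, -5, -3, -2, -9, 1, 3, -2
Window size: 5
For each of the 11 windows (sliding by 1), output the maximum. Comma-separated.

3, 3, 3, 10, 10, 10, 10, 10, 1, 3, 3

Sliding a size-5 window across the 15 values:
[0, -1, 3, -3, 3] → max 3
[-1, 3, -3, 3, -2] → max 3
[3, -3, 3, -2, -7] → max 3
[-3, 3, -2, -7, 10] → max 10
[3, -2, -7, 10, -5] → max 10
[-2, -7, 10, -5, -3] → max 10
[-7, 10, -5, -3, -2] → max 10
[10, -5, -3, -2, -9] → max 10
[-5, -3, -2, -9, 1] → max 1
[-3, -2, -9, 1, 3] → max 3
[-2, -9, 1, 3, -2] → max 3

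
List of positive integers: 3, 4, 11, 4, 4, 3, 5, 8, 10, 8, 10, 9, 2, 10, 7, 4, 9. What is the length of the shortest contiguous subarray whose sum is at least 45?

5

Extend right; whenever the sum reaches 45, record the length and shrink from the left:
add 3: running sum 3 < 45
add 4: running sum 7 < 45
add 11: running sum 18 < 45
add 4: running sum 22 < 45
add 4: running sum 26 < 45
add 3: running sum 29 < 45
add 5: running sum 34 < 45
add 8: running sum 42 < 45
add 10: shortest ending here [11, 4, 4, 3, 5, 8, 10] sum 45, len 7
add 8: shortest ending here [11, 4, 4, 3, 5, 8, 10, 8] sum 53, len 8
add 10: shortest ending here [4, 3, 5, 8, 10, 8, 10] sum 48, len 7
add 9: shortest ending here [8, 10, 8, 10, 9] sum 45, len 5
add 2: shortest ending here [8, 10, 8, 10, 9, 2] sum 47, len 6
add 10: shortest ending here [10, 8, 10, 9, 2, 10] sum 49, len 6
add 7: shortest ending here [8, 10, 9, 2, 10, 7] sum 46, len 6
add 4: shortest ending here [8, 10, 9, 2, 10, 7, 4] sum 50, len 7
add 9: shortest ending here [10, 9, 2, 10, 7, 4, 9] sum 51, len 7
Shortest qualifying length: 5.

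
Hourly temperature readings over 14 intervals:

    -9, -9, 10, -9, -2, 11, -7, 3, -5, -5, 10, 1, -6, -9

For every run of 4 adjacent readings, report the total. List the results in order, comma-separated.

-17, -10, 10, -7, 5, 2, -14, 3, 1, 0, -4

[-9, -9, 10, -9] → sum -17
[-9, 10, -9, -2] → sum -10
[10, -9, -2, 11] → sum 10
[-9, -2, 11, -7] → sum -7
[-2, 11, -7, 3] → sum 5
[11, -7, 3, -5] → sum 2
[-7, 3, -5, -5] → sum -14
[3, -5, -5, 10] → sum 3
[-5, -5, 10, 1] → sum 1
[-5, 10, 1, -6] → sum 0
[10, 1, -6, -9] → sum -4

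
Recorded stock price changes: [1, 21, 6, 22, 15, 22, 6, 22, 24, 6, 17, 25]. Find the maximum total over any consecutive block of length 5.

Window sums for each of the 8 positions:
1 21 6 22 15 → sum 65
21 6 22 15 22 → sum 86
6 22 15 22 6 → sum 71
22 15 22 6 22 → sum 87
15 22 6 22 24 → sum 89
22 6 22 24 6 → sum 80
6 22 24 6 17 → sum 75
22 24 6 17 25 → sum 94
Maximum of these is 94.

94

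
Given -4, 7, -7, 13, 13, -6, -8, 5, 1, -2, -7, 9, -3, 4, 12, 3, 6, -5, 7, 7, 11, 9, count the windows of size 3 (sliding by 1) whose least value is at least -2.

5

[-4, 7, -7] → min -7
[7, -7, 13] → min -7
[-7, 13, 13] → min -7
[13, 13, -6] → min -6
[13, -6, -8] → min -8
[-6, -8, 5] → min -8
[-8, 5, 1] → min -8
[5, 1, -2] → min -2  ≥ -2 ✓
[1, -2, -7] → min -7
[-2, -7, 9] → min -7
[-7, 9, -3] → min -7
[9, -3, 4] → min -3
[-3, 4, 12] → min -3
[4, 12, 3] → min 3  ≥ -2 ✓
[12, 3, 6] → min 3  ≥ -2 ✓
[3, 6, -5] → min -5
[6, -5, 7] → min -5
[-5, 7, 7] → min -5
[7, 7, 11] → min 7  ≥ -2 ✓
[7, 11, 9] → min 7  ≥ -2 ✓
5 windows satisfy the condition.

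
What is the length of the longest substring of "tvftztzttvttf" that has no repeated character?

add t: [t] len 1
add v: [t, v] len 2
add f: [t, v, f] len 3
add t (repeat t, move left end past it): [v, f, t] len 3
add z: [v, f, t, z] len 4
add t (repeat t, move left end past it): [z, t] len 2
add z (repeat z, move left end past it): [t, z] len 2
add t (repeat t, move left end past it): [z, t] len 2
add t (repeat t, move left end past it): [t] len 1
add v: [t, v] len 2
add t (repeat t, move left end past it): [v, t] len 2
add t (repeat t, move left end past it): [t] len 1
add f: [t, f] len 2
Longest all-distinct length: 4.

4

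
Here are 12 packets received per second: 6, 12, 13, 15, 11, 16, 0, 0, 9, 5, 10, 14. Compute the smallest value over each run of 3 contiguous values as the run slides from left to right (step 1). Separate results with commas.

6, 12, 11, 11, 0, 0, 0, 0, 5, 5

6 12 13 → min 6
12 13 15 → min 12
13 15 11 → min 11
15 11 16 → min 11
11 16 0 → min 0
16 0 0 → min 0
0 0 9 → min 0
0 9 5 → min 0
9 5 10 → min 5
5 10 14 → min 5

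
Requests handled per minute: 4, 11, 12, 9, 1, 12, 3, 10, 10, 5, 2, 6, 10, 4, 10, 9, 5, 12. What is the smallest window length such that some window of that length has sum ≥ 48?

6

add 4: running sum 4 < 48
add 11: running sum 15 < 48
add 12: running sum 27 < 48
add 9: running sum 36 < 48
add 1: running sum 37 < 48
add 12: shortest ending here [4, 11, 12, 9, 1, 12] sum 49, len 6
add 3: shortest ending here [11, 12, 9, 1, 12, 3] sum 48, len 6
add 10: shortest ending here [11, 12, 9, 1, 12, 3, 10] sum 58, len 7
add 10: shortest ending here [12, 9, 1, 12, 3, 10, 10] sum 57, len 7
add 5: shortest ending here [9, 1, 12, 3, 10, 10, 5] sum 50, len 7
add 2: shortest ending here [9, 1, 12, 3, 10, 10, 5, 2] sum 52, len 8
add 6: shortest ending here [12, 3, 10, 10, 5, 2, 6] sum 48, len 7
add 10: shortest ending here [12, 3, 10, 10, 5, 2, 6, 10] sum 58, len 8
add 4: shortest ending here [3, 10, 10, 5, 2, 6, 10, 4] sum 50, len 8
add 10: shortest ending here [10, 10, 5, 2, 6, 10, 4, 10] sum 57, len 8
add 9: shortest ending here [10, 5, 2, 6, 10, 4, 10, 9] sum 56, len 8
add 5: shortest ending here [5, 2, 6, 10, 4, 10, 9, 5] sum 51, len 8
add 12: shortest ending here [10, 4, 10, 9, 5, 12] sum 50, len 6
Shortest qualifying length: 6.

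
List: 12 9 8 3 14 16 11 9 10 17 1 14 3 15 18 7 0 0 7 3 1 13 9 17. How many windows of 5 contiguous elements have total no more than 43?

12 9 8 3 14 → sum 46
9 8 3 14 16 → sum 50
8 3 14 16 11 → sum 52
3 14 16 11 9 → sum 53
14 16 11 9 10 → sum 60
16 11 9 10 17 → sum 63
11 9 10 17 1 → sum 48
9 10 17 1 14 → sum 51
10 17 1 14 3 → sum 45
17 1 14 3 15 → sum 50
1 14 3 15 18 → sum 51
14 3 15 18 7 → sum 57
3 15 18 7 0 → sum 43  ≤ 43 ✓
15 18 7 0 0 → sum 40  ≤ 43 ✓
18 7 0 0 7 → sum 32  ≤ 43 ✓
7 0 0 7 3 → sum 17  ≤ 43 ✓
0 0 7 3 1 → sum 11  ≤ 43 ✓
0 7 3 1 13 → sum 24  ≤ 43 ✓
7 3 1 13 9 → sum 33  ≤ 43 ✓
3 1 13 9 17 → sum 43  ≤ 43 ✓
8 windows satisfy the condition.

8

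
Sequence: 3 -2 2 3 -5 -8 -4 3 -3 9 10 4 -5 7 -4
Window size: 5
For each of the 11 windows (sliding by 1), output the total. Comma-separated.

1, -10, -12, -11, -17, -3, 15, 23, 15, 25, 12

Sliding a size-5 window across the 15 values:
[3, -2, 2, 3, -5] → sum 1
[-2, 2, 3, -5, -8] → sum -10
[2, 3, -5, -8, -4] → sum -12
[3, -5, -8, -4, 3] → sum -11
[-5, -8, -4, 3, -3] → sum -17
[-8, -4, 3, -3, 9] → sum -3
[-4, 3, -3, 9, 10] → sum 15
[3, -3, 9, 10, 4] → sum 23
[-3, 9, 10, 4, -5] → sum 15
[9, 10, 4, -5, 7] → sum 25
[10, 4, -5, 7, -4] → sum 12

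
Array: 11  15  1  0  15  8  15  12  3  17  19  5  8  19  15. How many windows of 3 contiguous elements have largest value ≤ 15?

[11, 15, 1] → max 15  ≤ 15 ✓
[15, 1, 0] → max 15  ≤ 15 ✓
[1, 0, 15] → max 15  ≤ 15 ✓
[0, 15, 8] → max 15  ≤ 15 ✓
[15, 8, 15] → max 15  ≤ 15 ✓
[8, 15, 12] → max 15  ≤ 15 ✓
[15, 12, 3] → max 15  ≤ 15 ✓
[12, 3, 17] → max 17
[3, 17, 19] → max 19
[17, 19, 5] → max 19
[19, 5, 8] → max 19
[5, 8, 19] → max 19
[8, 19, 15] → max 19
7 windows satisfy the condition.

7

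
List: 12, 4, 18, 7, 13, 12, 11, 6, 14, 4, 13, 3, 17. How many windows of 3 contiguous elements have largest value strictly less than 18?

(12, 4, 18) → max 18
(4, 18, 7) → max 18
(18, 7, 13) → max 18
(7, 13, 12) → max 13  < 18 ✓
(13, 12, 11) → max 13  < 18 ✓
(12, 11, 6) → max 12  < 18 ✓
(11, 6, 14) → max 14  < 18 ✓
(6, 14, 4) → max 14  < 18 ✓
(14, 4, 13) → max 14  < 18 ✓
(4, 13, 3) → max 13  < 18 ✓
(13, 3, 17) → max 17  < 18 ✓
8 windows satisfy the condition.

8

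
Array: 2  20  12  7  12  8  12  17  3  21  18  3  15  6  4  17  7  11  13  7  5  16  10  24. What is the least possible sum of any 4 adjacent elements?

Each size-4 window and its sum:
[2, 20, 12, 7] → sum 41
[20, 12, 7, 12] → sum 51
[12, 7, 12, 8] → sum 39
[7, 12, 8, 12] → sum 39
[12, 8, 12, 17] → sum 49
[8, 12, 17, 3] → sum 40
[12, 17, 3, 21] → sum 53
[17, 3, 21, 18] → sum 59
[3, 21, 18, 3] → sum 45
[21, 18, 3, 15] → sum 57
[18, 3, 15, 6] → sum 42
[3, 15, 6, 4] → sum 28
[15, 6, 4, 17] → sum 42
[6, 4, 17, 7] → sum 34
[4, 17, 7, 11] → sum 39
[17, 7, 11, 13] → sum 48
[7, 11, 13, 7] → sum 38
[11, 13, 7, 5] → sum 36
[13, 7, 5, 16] → sum 41
[7, 5, 16, 10] → sum 38
[5, 16, 10, 24] → sum 55
Least of these is 28.

28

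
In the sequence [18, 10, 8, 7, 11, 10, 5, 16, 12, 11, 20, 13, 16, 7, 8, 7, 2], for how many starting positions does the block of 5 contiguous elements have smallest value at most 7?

11

[18, 10, 8, 7, 11] → min 7  ≤ 7 ✓
[10, 8, 7, 11, 10] → min 7  ≤ 7 ✓
[8, 7, 11, 10, 5] → min 5  ≤ 7 ✓
[7, 11, 10, 5, 16] → min 5  ≤ 7 ✓
[11, 10, 5, 16, 12] → min 5  ≤ 7 ✓
[10, 5, 16, 12, 11] → min 5  ≤ 7 ✓
[5, 16, 12, 11, 20] → min 5  ≤ 7 ✓
[16, 12, 11, 20, 13] → min 11
[12, 11, 20, 13, 16] → min 11
[11, 20, 13, 16, 7] → min 7  ≤ 7 ✓
[20, 13, 16, 7, 8] → min 7  ≤ 7 ✓
[13, 16, 7, 8, 7] → min 7  ≤ 7 ✓
[16, 7, 8, 7, 2] → min 2  ≤ 7 ✓
11 windows satisfy the condition.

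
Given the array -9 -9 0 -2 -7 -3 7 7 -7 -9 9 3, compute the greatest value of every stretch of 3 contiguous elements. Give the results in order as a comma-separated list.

0, 0, 0, -2, 7, 7, 7, 7, 9, 9

Sliding a size-3 window across the 12 values:
[-9, -9, 0] → max 0
[-9, 0, -2] → max 0
[0, -2, -7] → max 0
[-2, -7, -3] → max -2
[-7, -3, 7] → max 7
[-3, 7, 7] → max 7
[7, 7, -7] → max 7
[7, -7, -9] → max 7
[-7, -9, 9] → max 9
[-9, 9, 3] → max 9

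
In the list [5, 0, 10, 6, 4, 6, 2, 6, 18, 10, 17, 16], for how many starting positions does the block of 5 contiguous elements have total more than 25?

5 0 10 6 4 → sum 25
0 10 6 4 6 → sum 26  > 25 ✓
10 6 4 6 2 → sum 28  > 25 ✓
6 4 6 2 6 → sum 24
4 6 2 6 18 → sum 36  > 25 ✓
6 2 6 18 10 → sum 42  > 25 ✓
2 6 18 10 17 → sum 53  > 25 ✓
6 18 10 17 16 → sum 67  > 25 ✓
6 windows satisfy the condition.

6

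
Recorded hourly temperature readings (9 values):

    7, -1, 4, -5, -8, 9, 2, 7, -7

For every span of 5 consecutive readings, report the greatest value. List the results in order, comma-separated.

7, 9, 9, 9, 9

(7, -1, 4, -5, -8) → max 7
(-1, 4, -5, -8, 9) → max 9
(4, -5, -8, 9, 2) → max 9
(-5, -8, 9, 2, 7) → max 9
(-8, 9, 2, 7, -7) → max 9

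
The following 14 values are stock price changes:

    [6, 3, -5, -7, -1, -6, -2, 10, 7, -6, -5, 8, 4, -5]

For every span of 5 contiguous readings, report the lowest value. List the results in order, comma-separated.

-7, -7, -7, -7, -6, -6, -6, -6, -6, -6

Sliding a size-5 window across the 14 values:
6 3 -5 -7 -1 → min -7
3 -5 -7 -1 -6 → min -7
-5 -7 -1 -6 -2 → min -7
-7 -1 -6 -2 10 → min -7
-1 -6 -2 10 7 → min -6
-6 -2 10 7 -6 → min -6
-2 10 7 -6 -5 → min -6
10 7 -6 -5 8 → min -6
7 -6 -5 8 4 → min -6
-6 -5 8 4 -5 → min -6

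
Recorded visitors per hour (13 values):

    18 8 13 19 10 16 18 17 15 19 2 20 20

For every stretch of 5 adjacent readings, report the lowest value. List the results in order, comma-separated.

8, 8, 10, 10, 10, 15, 2, 2, 2

(18, 8, 13, 19, 10) → min 8
(8, 13, 19, 10, 16) → min 8
(13, 19, 10, 16, 18) → min 10
(19, 10, 16, 18, 17) → min 10
(10, 16, 18, 17, 15) → min 10
(16, 18, 17, 15, 19) → min 15
(18, 17, 15, 19, 2) → min 2
(17, 15, 19, 2, 20) → min 2
(15, 19, 2, 20, 20) → min 2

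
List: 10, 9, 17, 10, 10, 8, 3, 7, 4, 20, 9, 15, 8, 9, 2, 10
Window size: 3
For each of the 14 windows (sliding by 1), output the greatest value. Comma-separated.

17, 17, 17, 10, 10, 8, 7, 20, 20, 20, 15, 15, 9, 10

(10, 9, 17) → max 17
(9, 17, 10) → max 17
(17, 10, 10) → max 17
(10, 10, 8) → max 10
(10, 8, 3) → max 10
(8, 3, 7) → max 8
(3, 7, 4) → max 7
(7, 4, 20) → max 20
(4, 20, 9) → max 20
(20, 9, 15) → max 20
(9, 15, 8) → max 15
(15, 8, 9) → max 15
(8, 9, 2) → max 9
(9, 2, 10) → max 10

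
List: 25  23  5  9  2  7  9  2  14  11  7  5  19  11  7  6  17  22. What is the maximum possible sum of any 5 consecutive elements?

25 23 5 9 2 → sum 64
23 5 9 2 7 → sum 46
5 9 2 7 9 → sum 32
9 2 7 9 2 → sum 29
2 7 9 2 14 → sum 34
7 9 2 14 11 → sum 43
9 2 14 11 7 → sum 43
2 14 11 7 5 → sum 39
14 11 7 5 19 → sum 56
11 7 5 19 11 → sum 53
7 5 19 11 7 → sum 49
5 19 11 7 6 → sum 48
19 11 7 6 17 → sum 60
11 7 6 17 22 → sum 63
Maximum of these is 64.

64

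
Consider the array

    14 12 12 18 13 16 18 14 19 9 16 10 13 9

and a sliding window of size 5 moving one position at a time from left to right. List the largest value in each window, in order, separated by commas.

14 12 12 18 13 → max 18
12 12 18 13 16 → max 18
12 18 13 16 18 → max 18
18 13 16 18 14 → max 18
13 16 18 14 19 → max 19
16 18 14 19 9 → max 19
18 14 19 9 16 → max 19
14 19 9 16 10 → max 19
19 9 16 10 13 → max 19
9 16 10 13 9 → max 16

18, 18, 18, 18, 19, 19, 19, 19, 19, 16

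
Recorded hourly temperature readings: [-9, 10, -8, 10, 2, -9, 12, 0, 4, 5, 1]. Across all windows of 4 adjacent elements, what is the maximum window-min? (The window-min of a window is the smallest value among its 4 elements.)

0

[-9, 10, -8, 10] → min -9
[10, -8, 10, 2] → min -8
[-8, 10, 2, -9] → min -9
[10, 2, -9, 12] → min -9
[2, -9, 12, 0] → min -9
[-9, 12, 0, 4] → min -9
[12, 0, 4, 5] → min 0
[0, 4, 5, 1] → min 0
Maximum of these is 0.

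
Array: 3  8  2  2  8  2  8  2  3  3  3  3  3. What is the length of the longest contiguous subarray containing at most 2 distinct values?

[3] 1 distinct, len 1
[3, 8] 2 distinct, len 2
[8, 2] 2 distinct, len 2
[8, 2, 2] 2 distinct, len 3
[8, 2, 2, 8] 2 distinct, len 4
[8, 2, 2, 8, 2] 2 distinct, len 5
[8, 2, 2, 8, 2, 8] 2 distinct, len 6
[8, 2, 2, 8, 2, 8, 2] 2 distinct, len 7
[2, 3] 2 distinct, len 2
[2, 3, 3] 2 distinct, len 3
[2, 3, 3, 3] 2 distinct, len 4
[2, 3, 3, 3, 3] 2 distinct, len 5
[2, 3, 3, 3, 3, 3] 2 distinct, len 6
Longest length with ≤2 distinct: 7.

7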